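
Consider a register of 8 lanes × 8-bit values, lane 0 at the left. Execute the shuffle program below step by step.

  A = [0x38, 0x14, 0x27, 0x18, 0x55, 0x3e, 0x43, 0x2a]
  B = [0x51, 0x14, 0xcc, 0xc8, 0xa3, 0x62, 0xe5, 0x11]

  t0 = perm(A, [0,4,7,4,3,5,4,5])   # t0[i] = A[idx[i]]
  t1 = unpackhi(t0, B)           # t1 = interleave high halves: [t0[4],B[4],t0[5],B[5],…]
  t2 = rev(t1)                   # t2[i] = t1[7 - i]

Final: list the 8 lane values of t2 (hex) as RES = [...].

t0 = [0x38, 0x55, 0x2a, 0x55, 0x18, 0x3e, 0x55, 0x3e]
t1 = [0x18, 0xa3, 0x3e, 0x62, 0x55, 0xe5, 0x3e, 0x11]
t2 = [0x11, 0x3e, 0xe5, 0x55, 0x62, 0x3e, 0xa3, 0x18]

RES = [ 0x11  0x3e  0xe5  0x55  0x62  0x3e  0xa3  0x18 ]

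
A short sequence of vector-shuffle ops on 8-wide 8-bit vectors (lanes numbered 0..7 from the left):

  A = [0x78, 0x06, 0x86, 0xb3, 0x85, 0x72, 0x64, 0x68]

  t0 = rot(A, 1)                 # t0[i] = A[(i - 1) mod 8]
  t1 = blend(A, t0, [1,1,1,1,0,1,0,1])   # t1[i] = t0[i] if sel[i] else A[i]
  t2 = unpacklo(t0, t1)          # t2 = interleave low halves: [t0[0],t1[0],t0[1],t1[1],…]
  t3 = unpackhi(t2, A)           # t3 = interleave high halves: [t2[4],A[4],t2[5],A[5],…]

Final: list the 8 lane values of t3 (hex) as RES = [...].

→ t0 |68|78|06|86|b3|85|72|64|
→ t1 |68|78|06|86|85|85|64|64|
→ t2 |68|68|78|78|06|06|86|86|
→ t3 |06|85|06|72|86|64|86|68|

RES = [ 0x06  0x85  0x06  0x72  0x86  0x64  0x86  0x68 ]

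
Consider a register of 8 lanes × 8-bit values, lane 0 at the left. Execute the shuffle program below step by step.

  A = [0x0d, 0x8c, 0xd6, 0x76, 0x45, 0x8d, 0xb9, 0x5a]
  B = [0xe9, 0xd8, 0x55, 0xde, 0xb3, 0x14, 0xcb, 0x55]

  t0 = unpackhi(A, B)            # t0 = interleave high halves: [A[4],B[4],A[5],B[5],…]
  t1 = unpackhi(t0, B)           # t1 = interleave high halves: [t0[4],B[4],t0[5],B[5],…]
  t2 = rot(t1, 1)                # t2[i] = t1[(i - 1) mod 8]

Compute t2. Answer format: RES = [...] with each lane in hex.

t0 = [0x45, 0xb3, 0x8d, 0x14, 0xb9, 0xcb, 0x5a, 0x55]
t1 = [0xb9, 0xb3, 0xcb, 0x14, 0x5a, 0xcb, 0x55, 0x55]
t2 = [0x55, 0xb9, 0xb3, 0xcb, 0x14, 0x5a, 0xcb, 0x55]

RES = [0x55, 0xb9, 0xb3, 0xcb, 0x14, 0x5a, 0xcb, 0x55]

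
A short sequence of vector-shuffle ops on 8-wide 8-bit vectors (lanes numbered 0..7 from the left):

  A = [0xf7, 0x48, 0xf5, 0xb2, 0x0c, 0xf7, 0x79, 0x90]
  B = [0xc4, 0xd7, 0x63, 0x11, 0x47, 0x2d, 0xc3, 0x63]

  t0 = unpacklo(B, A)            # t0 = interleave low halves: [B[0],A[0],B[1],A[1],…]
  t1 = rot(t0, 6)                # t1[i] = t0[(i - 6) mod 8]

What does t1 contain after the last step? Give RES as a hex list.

  t0: c4 f7 d7 48 63 f5 11 b2
  t1: d7 48 63 f5 11 b2 c4 f7

RES = [ 0xd7  0x48  0x63  0xf5  0x11  0xb2  0xc4  0xf7 ]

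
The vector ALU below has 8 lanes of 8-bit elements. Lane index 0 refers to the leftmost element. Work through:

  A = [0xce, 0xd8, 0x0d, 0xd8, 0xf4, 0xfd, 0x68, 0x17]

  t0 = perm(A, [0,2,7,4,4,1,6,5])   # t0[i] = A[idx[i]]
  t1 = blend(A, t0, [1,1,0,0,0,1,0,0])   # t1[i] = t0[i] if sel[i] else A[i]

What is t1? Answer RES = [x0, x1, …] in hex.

RES = [ 0xce  0x0d  0x0d  0xd8  0xf4  0xd8  0x68  0x17 ]

  t0: ce 0d 17 f4 f4 d8 68 fd
  t1: ce 0d 0d d8 f4 d8 68 17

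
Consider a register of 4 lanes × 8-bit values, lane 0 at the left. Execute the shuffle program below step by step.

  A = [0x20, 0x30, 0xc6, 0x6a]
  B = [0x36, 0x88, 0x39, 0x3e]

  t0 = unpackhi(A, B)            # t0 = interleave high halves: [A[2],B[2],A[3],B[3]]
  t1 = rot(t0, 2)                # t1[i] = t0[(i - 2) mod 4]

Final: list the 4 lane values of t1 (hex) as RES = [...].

  t0: c6 39 6a 3e
  t1: 6a 3e c6 39

RES = [0x6a, 0x3e, 0xc6, 0x39]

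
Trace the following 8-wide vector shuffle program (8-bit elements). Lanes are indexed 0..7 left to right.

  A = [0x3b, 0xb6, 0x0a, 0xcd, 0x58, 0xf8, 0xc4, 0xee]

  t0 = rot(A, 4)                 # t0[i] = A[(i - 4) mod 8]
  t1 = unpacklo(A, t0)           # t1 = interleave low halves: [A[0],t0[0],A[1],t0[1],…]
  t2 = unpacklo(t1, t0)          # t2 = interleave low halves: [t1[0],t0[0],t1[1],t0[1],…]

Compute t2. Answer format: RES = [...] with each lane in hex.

RES = [ 0x3b  0x58  0x58  0xf8  0xb6  0xc4  0xf8  0xee ]

→ t0 |58|f8|c4|ee|3b|b6|0a|cd|
→ t1 |3b|58|b6|f8|0a|c4|cd|ee|
→ t2 |3b|58|58|f8|b6|c4|f8|ee|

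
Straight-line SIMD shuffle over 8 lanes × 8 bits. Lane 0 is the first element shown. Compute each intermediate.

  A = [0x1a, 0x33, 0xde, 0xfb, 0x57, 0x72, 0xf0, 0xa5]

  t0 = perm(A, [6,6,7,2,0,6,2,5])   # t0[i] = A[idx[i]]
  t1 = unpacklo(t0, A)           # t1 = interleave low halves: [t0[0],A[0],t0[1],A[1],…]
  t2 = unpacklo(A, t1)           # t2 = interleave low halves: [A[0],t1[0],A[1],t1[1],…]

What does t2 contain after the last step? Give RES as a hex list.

  t0: f0 f0 a5 de 1a f0 de 72
  t1: f0 1a f0 33 a5 de de fb
  t2: 1a f0 33 1a de f0 fb 33

RES = [0x1a, 0xf0, 0x33, 0x1a, 0xde, 0xf0, 0xfb, 0x33]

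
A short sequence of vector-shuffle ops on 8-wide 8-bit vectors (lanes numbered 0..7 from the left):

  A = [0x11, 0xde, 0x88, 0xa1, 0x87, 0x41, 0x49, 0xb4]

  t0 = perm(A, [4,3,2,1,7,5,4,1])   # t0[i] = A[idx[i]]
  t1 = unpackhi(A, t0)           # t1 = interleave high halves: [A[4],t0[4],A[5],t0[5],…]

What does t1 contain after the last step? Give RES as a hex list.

t0 = [0x87, 0xa1, 0x88, 0xde, 0xb4, 0x41, 0x87, 0xde]
t1 = [0x87, 0xb4, 0x41, 0x41, 0x49, 0x87, 0xb4, 0xde]

RES = [ 0x87  0xb4  0x41  0x41  0x49  0x87  0xb4  0xde ]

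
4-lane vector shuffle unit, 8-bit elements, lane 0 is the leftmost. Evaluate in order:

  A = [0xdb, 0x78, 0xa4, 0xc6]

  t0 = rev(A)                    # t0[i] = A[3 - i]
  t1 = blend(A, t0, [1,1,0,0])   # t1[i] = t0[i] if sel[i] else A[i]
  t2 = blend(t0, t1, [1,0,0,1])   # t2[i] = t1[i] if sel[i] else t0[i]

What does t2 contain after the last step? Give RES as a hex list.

  t0: c6 a4 78 db
  t1: c6 a4 a4 c6
  t2: c6 a4 78 c6

RES = [0xc6, 0xa4, 0x78, 0xc6]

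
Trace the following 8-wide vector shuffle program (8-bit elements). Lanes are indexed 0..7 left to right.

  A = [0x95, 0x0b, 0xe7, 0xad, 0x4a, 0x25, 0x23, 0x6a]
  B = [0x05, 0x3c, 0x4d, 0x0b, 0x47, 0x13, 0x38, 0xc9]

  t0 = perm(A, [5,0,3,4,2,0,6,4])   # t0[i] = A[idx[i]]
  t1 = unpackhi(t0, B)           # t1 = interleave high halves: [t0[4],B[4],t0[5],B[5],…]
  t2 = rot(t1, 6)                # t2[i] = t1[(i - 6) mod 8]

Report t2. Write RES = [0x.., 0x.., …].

→ t0 |25|95|ad|4a|e7|95|23|4a|
→ t1 |e7|47|95|13|23|38|4a|c9|
→ t2 |95|13|23|38|4a|c9|e7|47|

RES = [0x95, 0x13, 0x23, 0x38, 0x4a, 0xc9, 0xe7, 0x47]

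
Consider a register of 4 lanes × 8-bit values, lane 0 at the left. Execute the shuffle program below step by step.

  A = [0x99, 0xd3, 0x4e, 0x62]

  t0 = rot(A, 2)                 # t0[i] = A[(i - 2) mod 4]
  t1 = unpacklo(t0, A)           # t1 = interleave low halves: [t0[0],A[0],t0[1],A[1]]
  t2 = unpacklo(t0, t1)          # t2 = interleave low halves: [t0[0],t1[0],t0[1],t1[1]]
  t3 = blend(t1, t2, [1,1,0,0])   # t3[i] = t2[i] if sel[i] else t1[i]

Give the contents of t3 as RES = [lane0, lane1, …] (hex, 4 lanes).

→ t0 |4e|62|99|d3|
→ t1 |4e|99|62|d3|
→ t2 |4e|4e|62|99|
→ t3 |4e|4e|62|d3|

RES = [ 0x4e  0x4e  0x62  0xd3 ]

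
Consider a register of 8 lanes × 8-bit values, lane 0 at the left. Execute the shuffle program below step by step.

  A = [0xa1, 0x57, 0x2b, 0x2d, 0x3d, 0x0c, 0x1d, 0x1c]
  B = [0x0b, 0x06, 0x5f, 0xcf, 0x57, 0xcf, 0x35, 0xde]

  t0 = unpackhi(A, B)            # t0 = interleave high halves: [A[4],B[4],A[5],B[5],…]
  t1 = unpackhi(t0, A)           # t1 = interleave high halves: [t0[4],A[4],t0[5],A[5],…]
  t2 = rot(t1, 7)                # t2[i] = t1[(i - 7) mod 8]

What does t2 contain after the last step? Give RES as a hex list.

  t0: 3d 57 0c cf 1d 35 1c de
  t1: 1d 3d 35 0c 1c 1d de 1c
  t2: 3d 35 0c 1c 1d de 1c 1d

RES = [ 0x3d  0x35  0x0c  0x1c  0x1d  0xde  0x1c  0x1d ]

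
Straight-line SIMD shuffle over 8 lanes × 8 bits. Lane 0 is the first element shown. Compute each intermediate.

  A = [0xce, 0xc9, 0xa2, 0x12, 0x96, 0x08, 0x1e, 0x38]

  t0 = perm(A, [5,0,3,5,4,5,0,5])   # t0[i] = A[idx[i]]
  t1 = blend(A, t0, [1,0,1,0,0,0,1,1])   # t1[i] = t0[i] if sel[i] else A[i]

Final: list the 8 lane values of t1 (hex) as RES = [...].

t0 = [0x08, 0xce, 0x12, 0x08, 0x96, 0x08, 0xce, 0x08]
t1 = [0x08, 0xc9, 0x12, 0x12, 0x96, 0x08, 0xce, 0x08]

RES = [0x08, 0xc9, 0x12, 0x12, 0x96, 0x08, 0xce, 0x08]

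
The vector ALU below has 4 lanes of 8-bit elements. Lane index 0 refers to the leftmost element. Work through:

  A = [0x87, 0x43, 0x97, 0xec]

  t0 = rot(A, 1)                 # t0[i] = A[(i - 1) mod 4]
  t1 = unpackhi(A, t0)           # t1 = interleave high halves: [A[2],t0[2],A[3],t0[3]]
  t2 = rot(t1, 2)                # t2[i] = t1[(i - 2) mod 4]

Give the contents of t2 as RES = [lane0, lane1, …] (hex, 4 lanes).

RES = [ 0xec  0x97  0x97  0x43 ]

→ t0 |ec|87|43|97|
→ t1 |97|43|ec|97|
→ t2 |ec|97|97|43|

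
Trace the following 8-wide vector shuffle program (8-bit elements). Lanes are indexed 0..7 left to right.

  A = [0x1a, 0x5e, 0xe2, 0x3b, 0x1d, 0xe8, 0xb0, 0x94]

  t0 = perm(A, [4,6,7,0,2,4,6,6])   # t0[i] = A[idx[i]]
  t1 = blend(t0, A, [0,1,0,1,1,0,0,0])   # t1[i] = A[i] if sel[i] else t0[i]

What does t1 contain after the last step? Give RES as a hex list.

  t0: 1d b0 94 1a e2 1d b0 b0
  t1: 1d 5e 94 3b 1d 1d b0 b0

RES = [0x1d, 0x5e, 0x94, 0x3b, 0x1d, 0x1d, 0xb0, 0xb0]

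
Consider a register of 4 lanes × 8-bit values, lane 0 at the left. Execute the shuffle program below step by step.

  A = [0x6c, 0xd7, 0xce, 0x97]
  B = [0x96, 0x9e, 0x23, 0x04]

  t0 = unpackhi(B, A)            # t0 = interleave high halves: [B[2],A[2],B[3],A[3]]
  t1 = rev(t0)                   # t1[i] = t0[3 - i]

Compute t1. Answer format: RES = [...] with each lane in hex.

  t0: 23 ce 04 97
  t1: 97 04 ce 23

RES = [ 0x97  0x04  0xce  0x23 ]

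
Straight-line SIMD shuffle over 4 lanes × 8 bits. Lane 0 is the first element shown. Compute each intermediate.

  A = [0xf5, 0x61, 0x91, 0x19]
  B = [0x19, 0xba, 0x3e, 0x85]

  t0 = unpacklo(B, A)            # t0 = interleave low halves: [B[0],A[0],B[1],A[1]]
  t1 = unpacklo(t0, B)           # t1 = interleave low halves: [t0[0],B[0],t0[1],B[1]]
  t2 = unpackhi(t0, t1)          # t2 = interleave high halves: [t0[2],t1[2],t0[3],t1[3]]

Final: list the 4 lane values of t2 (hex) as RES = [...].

RES = [ 0xba  0xf5  0x61  0xba ]

→ t0 |19|f5|ba|61|
→ t1 |19|19|f5|ba|
→ t2 |ba|f5|61|ba|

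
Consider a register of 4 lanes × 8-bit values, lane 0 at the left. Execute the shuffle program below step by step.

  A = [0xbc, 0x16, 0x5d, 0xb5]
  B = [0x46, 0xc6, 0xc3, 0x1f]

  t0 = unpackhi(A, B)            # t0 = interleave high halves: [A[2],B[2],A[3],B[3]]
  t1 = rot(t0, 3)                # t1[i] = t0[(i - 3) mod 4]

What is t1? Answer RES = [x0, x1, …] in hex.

RES = [0xc3, 0xb5, 0x1f, 0x5d]

t0 = [0x5d, 0xc3, 0xb5, 0x1f]
t1 = [0xc3, 0xb5, 0x1f, 0x5d]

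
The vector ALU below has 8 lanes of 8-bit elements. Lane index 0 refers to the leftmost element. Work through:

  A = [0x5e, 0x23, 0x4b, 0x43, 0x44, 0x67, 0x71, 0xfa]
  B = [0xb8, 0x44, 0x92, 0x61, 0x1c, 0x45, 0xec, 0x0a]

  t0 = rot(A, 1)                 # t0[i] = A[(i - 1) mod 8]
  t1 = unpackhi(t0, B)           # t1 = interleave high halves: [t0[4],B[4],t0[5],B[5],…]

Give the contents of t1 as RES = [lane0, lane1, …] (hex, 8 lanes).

RES = [ 0x43  0x1c  0x44  0x45  0x67  0xec  0x71  0x0a ]

t0 = [0xfa, 0x5e, 0x23, 0x4b, 0x43, 0x44, 0x67, 0x71]
t1 = [0x43, 0x1c, 0x44, 0x45, 0x67, 0xec, 0x71, 0x0a]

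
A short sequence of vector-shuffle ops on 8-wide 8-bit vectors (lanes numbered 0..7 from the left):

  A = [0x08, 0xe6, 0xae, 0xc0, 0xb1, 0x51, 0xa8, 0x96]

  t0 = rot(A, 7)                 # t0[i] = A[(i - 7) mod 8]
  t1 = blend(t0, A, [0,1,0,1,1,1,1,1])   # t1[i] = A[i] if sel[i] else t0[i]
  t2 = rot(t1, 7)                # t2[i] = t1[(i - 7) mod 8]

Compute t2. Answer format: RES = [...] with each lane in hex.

RES = [0xe6, 0xc0, 0xc0, 0xb1, 0x51, 0xa8, 0x96, 0xe6]

t0 = [0xe6, 0xae, 0xc0, 0xb1, 0x51, 0xa8, 0x96, 0x08]
t1 = [0xe6, 0xe6, 0xc0, 0xc0, 0xb1, 0x51, 0xa8, 0x96]
t2 = [0xe6, 0xc0, 0xc0, 0xb1, 0x51, 0xa8, 0x96, 0xe6]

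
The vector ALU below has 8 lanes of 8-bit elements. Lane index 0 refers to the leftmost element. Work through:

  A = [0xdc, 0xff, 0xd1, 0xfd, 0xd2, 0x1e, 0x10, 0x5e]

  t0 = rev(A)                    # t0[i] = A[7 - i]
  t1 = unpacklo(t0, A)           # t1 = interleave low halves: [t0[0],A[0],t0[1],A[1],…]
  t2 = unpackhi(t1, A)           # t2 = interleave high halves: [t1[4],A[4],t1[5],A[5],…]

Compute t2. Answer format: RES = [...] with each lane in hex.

  t0: 5e 10 1e d2 fd d1 ff dc
  t1: 5e dc 10 ff 1e d1 d2 fd
  t2: 1e d2 d1 1e d2 10 fd 5e

RES = [0x1e, 0xd2, 0xd1, 0x1e, 0xd2, 0x10, 0xfd, 0x5e]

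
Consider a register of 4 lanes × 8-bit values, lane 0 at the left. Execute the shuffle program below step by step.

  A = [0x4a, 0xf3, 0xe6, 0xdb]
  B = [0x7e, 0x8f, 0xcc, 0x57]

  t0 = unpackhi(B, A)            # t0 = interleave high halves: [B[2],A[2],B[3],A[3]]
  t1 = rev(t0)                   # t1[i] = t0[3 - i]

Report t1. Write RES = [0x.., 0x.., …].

  t0: cc e6 57 db
  t1: db 57 e6 cc

RES = [ 0xdb  0x57  0xe6  0xcc ]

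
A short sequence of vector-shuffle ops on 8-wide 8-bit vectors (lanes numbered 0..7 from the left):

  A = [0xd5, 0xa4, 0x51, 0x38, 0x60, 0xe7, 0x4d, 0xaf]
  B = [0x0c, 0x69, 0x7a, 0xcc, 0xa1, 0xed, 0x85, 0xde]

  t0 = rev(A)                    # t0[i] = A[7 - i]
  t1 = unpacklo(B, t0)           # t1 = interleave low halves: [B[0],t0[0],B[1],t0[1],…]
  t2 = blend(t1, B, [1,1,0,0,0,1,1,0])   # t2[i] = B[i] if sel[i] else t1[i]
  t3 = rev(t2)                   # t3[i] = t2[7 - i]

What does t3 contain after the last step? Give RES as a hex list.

RES = [ 0x60  0x85  0xed  0x7a  0x4d  0x69  0x69  0x0c ]

  t0: af 4d e7 60 38 51 a4 d5
  t1: 0c af 69 4d 7a e7 cc 60
  t2: 0c 69 69 4d 7a ed 85 60
  t3: 60 85 ed 7a 4d 69 69 0c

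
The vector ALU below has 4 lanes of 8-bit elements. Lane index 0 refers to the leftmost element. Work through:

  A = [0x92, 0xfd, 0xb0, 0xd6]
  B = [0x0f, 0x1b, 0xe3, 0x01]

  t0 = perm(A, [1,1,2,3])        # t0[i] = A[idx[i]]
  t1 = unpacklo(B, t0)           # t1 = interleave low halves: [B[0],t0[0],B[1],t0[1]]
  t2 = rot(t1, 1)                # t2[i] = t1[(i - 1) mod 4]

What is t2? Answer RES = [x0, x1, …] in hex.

t0 = [0xfd, 0xfd, 0xb0, 0xd6]
t1 = [0x0f, 0xfd, 0x1b, 0xfd]
t2 = [0xfd, 0x0f, 0xfd, 0x1b]

RES = [0xfd, 0x0f, 0xfd, 0x1b]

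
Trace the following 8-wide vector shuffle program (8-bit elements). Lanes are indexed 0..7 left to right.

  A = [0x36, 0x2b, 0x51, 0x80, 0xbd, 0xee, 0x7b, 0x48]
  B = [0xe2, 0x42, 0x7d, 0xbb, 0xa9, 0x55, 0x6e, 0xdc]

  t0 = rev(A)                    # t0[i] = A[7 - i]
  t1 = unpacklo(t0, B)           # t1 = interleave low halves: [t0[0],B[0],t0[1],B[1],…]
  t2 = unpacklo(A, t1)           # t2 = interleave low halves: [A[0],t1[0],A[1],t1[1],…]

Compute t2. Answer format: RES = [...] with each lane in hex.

  t0: 48 7b ee bd 80 51 2b 36
  t1: 48 e2 7b 42 ee 7d bd bb
  t2: 36 48 2b e2 51 7b 80 42

RES = [0x36, 0x48, 0x2b, 0xe2, 0x51, 0x7b, 0x80, 0x42]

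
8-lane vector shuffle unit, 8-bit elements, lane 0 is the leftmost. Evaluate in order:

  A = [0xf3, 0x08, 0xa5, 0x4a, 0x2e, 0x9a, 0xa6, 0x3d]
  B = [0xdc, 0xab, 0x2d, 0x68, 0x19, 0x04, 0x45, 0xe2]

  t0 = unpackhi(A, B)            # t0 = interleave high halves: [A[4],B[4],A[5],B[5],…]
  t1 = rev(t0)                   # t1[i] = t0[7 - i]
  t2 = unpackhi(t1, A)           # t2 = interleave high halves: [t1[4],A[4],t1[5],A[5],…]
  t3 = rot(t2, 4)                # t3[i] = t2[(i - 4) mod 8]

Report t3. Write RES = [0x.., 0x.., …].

  t0: 2e 19 9a 04 a6 45 3d e2
  t1: e2 3d 45 a6 04 9a 19 2e
  t2: 04 2e 9a 9a 19 a6 2e 3d
  t3: 19 a6 2e 3d 04 2e 9a 9a

RES = [ 0x19  0xa6  0x2e  0x3d  0x04  0x2e  0x9a  0x9a ]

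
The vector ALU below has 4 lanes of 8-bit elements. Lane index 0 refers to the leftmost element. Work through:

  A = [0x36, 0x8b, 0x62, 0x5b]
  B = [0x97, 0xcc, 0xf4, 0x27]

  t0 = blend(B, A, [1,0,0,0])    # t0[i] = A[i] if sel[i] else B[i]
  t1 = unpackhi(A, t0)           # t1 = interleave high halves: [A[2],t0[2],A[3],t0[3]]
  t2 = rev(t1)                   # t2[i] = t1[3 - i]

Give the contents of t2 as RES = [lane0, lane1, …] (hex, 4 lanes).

RES = [ 0x27  0x5b  0xf4  0x62 ]

t0 = [0x36, 0xcc, 0xf4, 0x27]
t1 = [0x62, 0xf4, 0x5b, 0x27]
t2 = [0x27, 0x5b, 0xf4, 0x62]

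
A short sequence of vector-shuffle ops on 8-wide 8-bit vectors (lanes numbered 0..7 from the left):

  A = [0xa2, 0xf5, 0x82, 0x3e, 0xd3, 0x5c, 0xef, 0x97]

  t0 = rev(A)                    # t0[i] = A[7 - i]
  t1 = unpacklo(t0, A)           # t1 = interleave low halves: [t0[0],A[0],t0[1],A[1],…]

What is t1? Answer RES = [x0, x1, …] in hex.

→ t0 |97|ef|5c|d3|3e|82|f5|a2|
→ t1 |97|a2|ef|f5|5c|82|d3|3e|

RES = [ 0x97  0xa2  0xef  0xf5  0x5c  0x82  0xd3  0x3e ]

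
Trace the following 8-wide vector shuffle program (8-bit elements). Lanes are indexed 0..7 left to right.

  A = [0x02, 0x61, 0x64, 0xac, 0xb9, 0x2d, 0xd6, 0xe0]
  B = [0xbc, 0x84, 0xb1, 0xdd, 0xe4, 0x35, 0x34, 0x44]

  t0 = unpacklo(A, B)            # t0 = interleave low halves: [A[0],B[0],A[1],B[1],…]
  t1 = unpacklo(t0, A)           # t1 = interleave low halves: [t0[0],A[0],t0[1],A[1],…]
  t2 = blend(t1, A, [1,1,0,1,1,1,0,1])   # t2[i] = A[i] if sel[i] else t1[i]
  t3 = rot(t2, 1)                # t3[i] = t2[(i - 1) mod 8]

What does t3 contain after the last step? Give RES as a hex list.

RES = [ 0xe0  0x02  0x61  0xbc  0xac  0xb9  0x2d  0x84 ]

t0 = [0x02, 0xbc, 0x61, 0x84, 0x64, 0xb1, 0xac, 0xdd]
t1 = [0x02, 0x02, 0xbc, 0x61, 0x61, 0x64, 0x84, 0xac]
t2 = [0x02, 0x61, 0xbc, 0xac, 0xb9, 0x2d, 0x84, 0xe0]
t3 = [0xe0, 0x02, 0x61, 0xbc, 0xac, 0xb9, 0x2d, 0x84]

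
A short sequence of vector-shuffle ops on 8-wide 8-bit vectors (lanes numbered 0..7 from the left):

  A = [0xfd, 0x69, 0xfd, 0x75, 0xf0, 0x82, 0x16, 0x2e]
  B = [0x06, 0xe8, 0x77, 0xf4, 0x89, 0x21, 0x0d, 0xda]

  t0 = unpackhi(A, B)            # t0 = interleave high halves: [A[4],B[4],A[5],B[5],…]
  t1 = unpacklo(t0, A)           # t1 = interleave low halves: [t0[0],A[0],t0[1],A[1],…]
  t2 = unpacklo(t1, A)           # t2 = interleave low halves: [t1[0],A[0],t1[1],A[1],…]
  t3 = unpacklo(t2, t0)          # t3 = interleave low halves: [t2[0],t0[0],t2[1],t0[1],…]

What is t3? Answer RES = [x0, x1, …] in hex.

RES = [0xf0, 0xf0, 0xfd, 0x89, 0xfd, 0x82, 0x69, 0x21]

  t0: f0 89 82 21 16 0d 2e da
  t1: f0 fd 89 69 82 fd 21 75
  t2: f0 fd fd 69 89 fd 69 75
  t3: f0 f0 fd 89 fd 82 69 21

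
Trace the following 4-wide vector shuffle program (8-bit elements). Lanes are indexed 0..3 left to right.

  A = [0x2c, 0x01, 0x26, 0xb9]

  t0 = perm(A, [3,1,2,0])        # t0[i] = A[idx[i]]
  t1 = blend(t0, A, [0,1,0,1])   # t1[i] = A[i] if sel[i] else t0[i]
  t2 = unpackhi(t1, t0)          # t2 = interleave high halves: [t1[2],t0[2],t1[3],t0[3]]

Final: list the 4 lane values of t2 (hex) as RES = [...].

RES = [0x26, 0x26, 0xb9, 0x2c]

t0 = [0xb9, 0x01, 0x26, 0x2c]
t1 = [0xb9, 0x01, 0x26, 0xb9]
t2 = [0x26, 0x26, 0xb9, 0x2c]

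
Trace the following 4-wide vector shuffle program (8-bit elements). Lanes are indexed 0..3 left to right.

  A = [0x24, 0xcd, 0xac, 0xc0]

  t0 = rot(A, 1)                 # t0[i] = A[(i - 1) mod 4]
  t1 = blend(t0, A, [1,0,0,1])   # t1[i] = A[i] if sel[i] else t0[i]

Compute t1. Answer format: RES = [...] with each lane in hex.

t0 = [0xc0, 0x24, 0xcd, 0xac]
t1 = [0x24, 0x24, 0xcd, 0xc0]

RES = [0x24, 0x24, 0xcd, 0xc0]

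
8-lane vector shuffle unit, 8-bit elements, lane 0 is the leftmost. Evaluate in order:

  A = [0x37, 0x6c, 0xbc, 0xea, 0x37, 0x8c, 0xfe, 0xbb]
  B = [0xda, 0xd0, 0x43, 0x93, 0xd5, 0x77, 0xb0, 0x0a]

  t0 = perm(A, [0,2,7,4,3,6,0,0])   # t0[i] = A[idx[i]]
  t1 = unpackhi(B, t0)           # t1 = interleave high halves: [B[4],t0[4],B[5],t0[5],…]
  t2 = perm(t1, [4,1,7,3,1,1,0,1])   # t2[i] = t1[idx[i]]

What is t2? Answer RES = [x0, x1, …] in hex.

t0 = [0x37, 0xbc, 0xbb, 0x37, 0xea, 0xfe, 0x37, 0x37]
t1 = [0xd5, 0xea, 0x77, 0xfe, 0xb0, 0x37, 0x0a, 0x37]
t2 = [0xb0, 0xea, 0x37, 0xfe, 0xea, 0xea, 0xd5, 0xea]

RES = [0xb0, 0xea, 0x37, 0xfe, 0xea, 0xea, 0xd5, 0xea]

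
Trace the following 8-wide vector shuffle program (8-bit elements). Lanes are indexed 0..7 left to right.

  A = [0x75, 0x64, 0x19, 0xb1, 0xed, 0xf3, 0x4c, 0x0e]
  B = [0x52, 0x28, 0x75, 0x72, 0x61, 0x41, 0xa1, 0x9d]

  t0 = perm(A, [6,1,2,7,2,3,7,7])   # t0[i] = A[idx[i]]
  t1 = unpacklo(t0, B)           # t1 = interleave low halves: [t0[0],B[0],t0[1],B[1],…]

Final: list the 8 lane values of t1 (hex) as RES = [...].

t0 = [0x4c, 0x64, 0x19, 0x0e, 0x19, 0xb1, 0x0e, 0x0e]
t1 = [0x4c, 0x52, 0x64, 0x28, 0x19, 0x75, 0x0e, 0x72]

RES = [0x4c, 0x52, 0x64, 0x28, 0x19, 0x75, 0x0e, 0x72]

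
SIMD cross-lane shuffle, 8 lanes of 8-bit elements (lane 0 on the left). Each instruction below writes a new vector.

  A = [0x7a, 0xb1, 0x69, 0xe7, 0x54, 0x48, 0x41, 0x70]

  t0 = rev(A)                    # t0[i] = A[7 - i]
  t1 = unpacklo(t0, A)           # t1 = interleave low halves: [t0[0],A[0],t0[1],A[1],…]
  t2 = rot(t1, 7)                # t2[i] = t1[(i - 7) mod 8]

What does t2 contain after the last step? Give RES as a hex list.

RES = [ 0x7a  0x41  0xb1  0x48  0x69  0x54  0xe7  0x70 ]

  t0: 70 41 48 54 e7 69 b1 7a
  t1: 70 7a 41 b1 48 69 54 e7
  t2: 7a 41 b1 48 69 54 e7 70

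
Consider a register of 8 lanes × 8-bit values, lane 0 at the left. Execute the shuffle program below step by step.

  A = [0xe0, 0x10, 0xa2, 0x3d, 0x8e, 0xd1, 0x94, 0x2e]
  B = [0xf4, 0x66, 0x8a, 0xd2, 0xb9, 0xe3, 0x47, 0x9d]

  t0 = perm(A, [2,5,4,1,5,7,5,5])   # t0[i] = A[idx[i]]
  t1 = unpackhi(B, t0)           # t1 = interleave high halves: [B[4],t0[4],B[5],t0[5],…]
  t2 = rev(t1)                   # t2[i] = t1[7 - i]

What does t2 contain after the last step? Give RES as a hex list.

RES = [0xd1, 0x9d, 0xd1, 0x47, 0x2e, 0xe3, 0xd1, 0xb9]

  t0: a2 d1 8e 10 d1 2e d1 d1
  t1: b9 d1 e3 2e 47 d1 9d d1
  t2: d1 9d d1 47 2e e3 d1 b9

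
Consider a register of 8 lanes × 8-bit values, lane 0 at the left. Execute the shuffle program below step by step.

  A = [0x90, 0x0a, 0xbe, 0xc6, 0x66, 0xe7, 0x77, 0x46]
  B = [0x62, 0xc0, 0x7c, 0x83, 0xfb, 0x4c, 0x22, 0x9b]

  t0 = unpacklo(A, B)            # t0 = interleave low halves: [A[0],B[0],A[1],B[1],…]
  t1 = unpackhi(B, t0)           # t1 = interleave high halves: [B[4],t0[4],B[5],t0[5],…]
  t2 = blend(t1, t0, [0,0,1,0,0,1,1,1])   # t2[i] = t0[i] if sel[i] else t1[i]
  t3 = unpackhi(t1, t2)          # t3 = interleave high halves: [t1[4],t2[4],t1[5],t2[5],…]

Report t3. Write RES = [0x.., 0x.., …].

t0 = [0x90, 0x62, 0x0a, 0xc0, 0xbe, 0x7c, 0xc6, 0x83]
t1 = [0xfb, 0xbe, 0x4c, 0x7c, 0x22, 0xc6, 0x9b, 0x83]
t2 = [0xfb, 0xbe, 0x0a, 0x7c, 0x22, 0x7c, 0xc6, 0x83]
t3 = [0x22, 0x22, 0xc6, 0x7c, 0x9b, 0xc6, 0x83, 0x83]

RES = [0x22, 0x22, 0xc6, 0x7c, 0x9b, 0xc6, 0x83, 0x83]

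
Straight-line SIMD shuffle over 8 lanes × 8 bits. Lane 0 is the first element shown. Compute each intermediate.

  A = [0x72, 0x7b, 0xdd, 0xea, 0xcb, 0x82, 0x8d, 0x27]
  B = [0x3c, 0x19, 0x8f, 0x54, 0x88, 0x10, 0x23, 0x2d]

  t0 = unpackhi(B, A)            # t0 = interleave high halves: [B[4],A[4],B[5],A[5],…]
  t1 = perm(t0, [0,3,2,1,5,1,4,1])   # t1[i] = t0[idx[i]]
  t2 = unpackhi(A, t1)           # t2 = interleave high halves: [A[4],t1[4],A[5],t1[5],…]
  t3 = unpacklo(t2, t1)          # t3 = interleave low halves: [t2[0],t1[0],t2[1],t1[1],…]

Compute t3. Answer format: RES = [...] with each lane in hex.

RES = [0xcb, 0x88, 0x8d, 0x82, 0x82, 0x10, 0xcb, 0xcb]

  t0: 88 cb 10 82 23 8d 2d 27
  t1: 88 82 10 cb 8d cb 23 cb
  t2: cb 8d 82 cb 8d 23 27 cb
  t3: cb 88 8d 82 82 10 cb cb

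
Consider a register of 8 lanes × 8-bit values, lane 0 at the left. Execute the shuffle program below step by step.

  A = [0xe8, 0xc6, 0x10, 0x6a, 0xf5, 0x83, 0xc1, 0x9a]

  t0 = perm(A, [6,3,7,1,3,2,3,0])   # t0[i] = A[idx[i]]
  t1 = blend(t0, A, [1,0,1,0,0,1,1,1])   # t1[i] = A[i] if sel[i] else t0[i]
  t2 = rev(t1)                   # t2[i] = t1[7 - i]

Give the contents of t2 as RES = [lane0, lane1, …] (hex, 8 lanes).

t0 = [0xc1, 0x6a, 0x9a, 0xc6, 0x6a, 0x10, 0x6a, 0xe8]
t1 = [0xe8, 0x6a, 0x10, 0xc6, 0x6a, 0x83, 0xc1, 0x9a]
t2 = [0x9a, 0xc1, 0x83, 0x6a, 0xc6, 0x10, 0x6a, 0xe8]

RES = [0x9a, 0xc1, 0x83, 0x6a, 0xc6, 0x10, 0x6a, 0xe8]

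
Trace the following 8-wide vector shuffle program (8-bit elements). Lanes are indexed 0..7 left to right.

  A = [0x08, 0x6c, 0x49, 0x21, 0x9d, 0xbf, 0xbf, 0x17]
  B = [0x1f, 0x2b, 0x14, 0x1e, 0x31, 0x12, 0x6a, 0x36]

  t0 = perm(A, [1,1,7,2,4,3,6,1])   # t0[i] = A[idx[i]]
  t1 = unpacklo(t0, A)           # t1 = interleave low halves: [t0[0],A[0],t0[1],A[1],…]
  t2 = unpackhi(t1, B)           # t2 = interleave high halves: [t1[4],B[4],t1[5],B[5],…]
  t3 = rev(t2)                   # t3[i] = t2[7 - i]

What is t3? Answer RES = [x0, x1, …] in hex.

t0 = [0x6c, 0x6c, 0x17, 0x49, 0x9d, 0x21, 0xbf, 0x6c]
t1 = [0x6c, 0x08, 0x6c, 0x6c, 0x17, 0x49, 0x49, 0x21]
t2 = [0x17, 0x31, 0x49, 0x12, 0x49, 0x6a, 0x21, 0x36]
t3 = [0x36, 0x21, 0x6a, 0x49, 0x12, 0x49, 0x31, 0x17]

RES = [ 0x36  0x21  0x6a  0x49  0x12  0x49  0x31  0x17 ]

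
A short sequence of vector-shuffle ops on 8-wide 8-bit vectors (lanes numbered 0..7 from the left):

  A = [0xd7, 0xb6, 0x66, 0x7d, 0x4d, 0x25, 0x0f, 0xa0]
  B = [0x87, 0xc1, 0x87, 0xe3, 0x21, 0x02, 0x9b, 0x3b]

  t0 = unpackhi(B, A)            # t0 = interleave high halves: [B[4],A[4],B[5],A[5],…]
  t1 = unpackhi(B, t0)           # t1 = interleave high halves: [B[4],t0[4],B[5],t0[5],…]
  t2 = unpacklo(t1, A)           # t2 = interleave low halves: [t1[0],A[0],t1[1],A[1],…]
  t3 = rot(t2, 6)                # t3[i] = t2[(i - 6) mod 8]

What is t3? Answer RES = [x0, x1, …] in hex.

→ t0 |21|4d|02|25|9b|0f|3b|a0|
→ t1 |21|9b|02|0f|9b|3b|3b|a0|
→ t2 |21|d7|9b|b6|02|66|0f|7d|
→ t3 |9b|b6|02|66|0f|7d|21|d7|

RES = [0x9b, 0xb6, 0x02, 0x66, 0x0f, 0x7d, 0x21, 0xd7]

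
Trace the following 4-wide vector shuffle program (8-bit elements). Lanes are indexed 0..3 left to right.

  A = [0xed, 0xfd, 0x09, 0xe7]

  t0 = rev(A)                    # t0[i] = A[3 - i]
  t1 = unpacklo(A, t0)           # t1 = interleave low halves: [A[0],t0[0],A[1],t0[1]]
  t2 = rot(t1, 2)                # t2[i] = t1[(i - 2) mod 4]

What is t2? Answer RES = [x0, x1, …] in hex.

  t0: e7 09 fd ed
  t1: ed e7 fd 09
  t2: fd 09 ed e7

RES = [0xfd, 0x09, 0xed, 0xe7]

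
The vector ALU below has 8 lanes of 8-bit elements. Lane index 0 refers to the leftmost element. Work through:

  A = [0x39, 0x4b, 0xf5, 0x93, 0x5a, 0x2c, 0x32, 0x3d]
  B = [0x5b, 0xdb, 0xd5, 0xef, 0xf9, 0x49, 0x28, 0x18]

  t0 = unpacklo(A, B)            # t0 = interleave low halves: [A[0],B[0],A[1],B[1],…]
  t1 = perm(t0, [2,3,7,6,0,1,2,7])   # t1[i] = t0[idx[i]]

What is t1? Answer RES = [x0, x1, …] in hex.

RES = [0x4b, 0xdb, 0xef, 0x93, 0x39, 0x5b, 0x4b, 0xef]

  t0: 39 5b 4b db f5 d5 93 ef
  t1: 4b db ef 93 39 5b 4b ef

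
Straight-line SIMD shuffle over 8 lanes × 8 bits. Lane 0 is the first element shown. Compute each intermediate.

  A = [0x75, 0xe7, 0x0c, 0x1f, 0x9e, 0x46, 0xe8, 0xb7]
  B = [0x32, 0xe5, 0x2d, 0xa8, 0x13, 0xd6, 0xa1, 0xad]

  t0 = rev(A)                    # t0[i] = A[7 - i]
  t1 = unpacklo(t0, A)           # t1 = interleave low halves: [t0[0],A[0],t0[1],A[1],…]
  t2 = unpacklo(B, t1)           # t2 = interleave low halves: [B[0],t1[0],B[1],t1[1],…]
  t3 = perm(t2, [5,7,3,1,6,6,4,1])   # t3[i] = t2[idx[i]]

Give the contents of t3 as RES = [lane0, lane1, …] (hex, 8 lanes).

  t0: b7 e8 46 9e 1f 0c e7 75
  t1: b7 75 e8 e7 46 0c 9e 1f
  t2: 32 b7 e5 75 2d e8 a8 e7
  t3: e8 e7 75 b7 a8 a8 2d b7

RES = [0xe8, 0xe7, 0x75, 0xb7, 0xa8, 0xa8, 0x2d, 0xb7]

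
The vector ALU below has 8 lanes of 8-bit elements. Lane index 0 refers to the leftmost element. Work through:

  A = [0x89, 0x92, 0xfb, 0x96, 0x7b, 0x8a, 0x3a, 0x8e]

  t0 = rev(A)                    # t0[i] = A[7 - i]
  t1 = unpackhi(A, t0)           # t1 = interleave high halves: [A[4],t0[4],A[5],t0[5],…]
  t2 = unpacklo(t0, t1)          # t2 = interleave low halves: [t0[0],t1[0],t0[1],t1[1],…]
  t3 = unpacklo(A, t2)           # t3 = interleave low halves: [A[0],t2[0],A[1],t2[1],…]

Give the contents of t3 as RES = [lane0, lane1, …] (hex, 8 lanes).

RES = [ 0x89  0x8e  0x92  0x7b  0xfb  0x3a  0x96  0x96 ]

→ t0 |8e|3a|8a|7b|96|fb|92|89|
→ t1 |7b|96|8a|fb|3a|92|8e|89|
→ t2 |8e|7b|3a|96|8a|8a|7b|fb|
→ t3 |89|8e|92|7b|fb|3a|96|96|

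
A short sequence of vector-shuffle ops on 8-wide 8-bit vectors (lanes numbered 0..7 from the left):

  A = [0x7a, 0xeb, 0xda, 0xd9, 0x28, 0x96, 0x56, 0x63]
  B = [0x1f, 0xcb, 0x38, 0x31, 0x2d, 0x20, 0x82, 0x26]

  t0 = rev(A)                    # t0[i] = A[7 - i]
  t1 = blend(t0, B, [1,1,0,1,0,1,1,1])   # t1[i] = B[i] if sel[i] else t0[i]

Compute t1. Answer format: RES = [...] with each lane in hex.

RES = [0x1f, 0xcb, 0x96, 0x31, 0xd9, 0x20, 0x82, 0x26]

→ t0 |63|56|96|28|d9|da|eb|7a|
→ t1 |1f|cb|96|31|d9|20|82|26|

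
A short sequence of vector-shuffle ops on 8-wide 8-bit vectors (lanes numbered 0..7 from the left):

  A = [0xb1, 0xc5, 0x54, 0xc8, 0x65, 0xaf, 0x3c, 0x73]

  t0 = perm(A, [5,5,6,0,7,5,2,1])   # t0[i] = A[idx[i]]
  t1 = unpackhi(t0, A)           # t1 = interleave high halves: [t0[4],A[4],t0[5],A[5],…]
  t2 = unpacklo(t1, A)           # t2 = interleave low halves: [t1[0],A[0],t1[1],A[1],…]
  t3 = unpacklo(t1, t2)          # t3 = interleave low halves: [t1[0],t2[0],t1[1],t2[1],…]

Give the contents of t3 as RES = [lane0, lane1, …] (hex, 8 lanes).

→ t0 |af|af|3c|b1|73|af|54|c5|
→ t1 |73|65|af|af|54|3c|c5|73|
→ t2 |73|b1|65|c5|af|54|af|c8|
→ t3 |73|73|65|b1|af|65|af|c5|

RES = [0x73, 0x73, 0x65, 0xb1, 0xaf, 0x65, 0xaf, 0xc5]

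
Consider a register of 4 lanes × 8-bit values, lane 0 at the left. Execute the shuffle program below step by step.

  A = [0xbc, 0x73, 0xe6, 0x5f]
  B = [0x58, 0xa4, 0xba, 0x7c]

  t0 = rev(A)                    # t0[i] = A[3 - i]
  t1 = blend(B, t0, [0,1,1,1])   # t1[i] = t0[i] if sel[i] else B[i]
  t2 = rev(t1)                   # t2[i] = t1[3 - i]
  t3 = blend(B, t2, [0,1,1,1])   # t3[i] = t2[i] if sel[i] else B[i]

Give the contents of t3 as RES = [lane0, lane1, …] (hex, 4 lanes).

t0 = [0x5f, 0xe6, 0x73, 0xbc]
t1 = [0x58, 0xe6, 0x73, 0xbc]
t2 = [0xbc, 0x73, 0xe6, 0x58]
t3 = [0x58, 0x73, 0xe6, 0x58]

RES = [0x58, 0x73, 0xe6, 0x58]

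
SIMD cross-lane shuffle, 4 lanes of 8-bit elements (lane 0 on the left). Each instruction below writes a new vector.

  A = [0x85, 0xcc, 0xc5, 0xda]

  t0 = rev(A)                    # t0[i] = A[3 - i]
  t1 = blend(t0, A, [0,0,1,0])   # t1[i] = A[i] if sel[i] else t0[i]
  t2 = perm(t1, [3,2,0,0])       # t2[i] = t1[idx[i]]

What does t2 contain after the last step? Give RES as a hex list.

t0 = [0xda, 0xc5, 0xcc, 0x85]
t1 = [0xda, 0xc5, 0xc5, 0x85]
t2 = [0x85, 0xc5, 0xda, 0xda]

RES = [0x85, 0xc5, 0xda, 0xda]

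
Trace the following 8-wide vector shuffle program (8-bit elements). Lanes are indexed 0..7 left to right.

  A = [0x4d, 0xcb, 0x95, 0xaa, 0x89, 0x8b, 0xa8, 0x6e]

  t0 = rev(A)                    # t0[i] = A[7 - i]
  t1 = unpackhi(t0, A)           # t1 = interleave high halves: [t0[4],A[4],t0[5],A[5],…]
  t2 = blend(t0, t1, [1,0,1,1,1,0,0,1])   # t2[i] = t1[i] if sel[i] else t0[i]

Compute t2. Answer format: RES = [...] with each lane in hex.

→ t0 |6e|a8|8b|89|aa|95|cb|4d|
→ t1 |aa|89|95|8b|cb|a8|4d|6e|
→ t2 |aa|a8|95|8b|cb|95|cb|6e|

RES = [ 0xaa  0xa8  0x95  0x8b  0xcb  0x95  0xcb  0x6e ]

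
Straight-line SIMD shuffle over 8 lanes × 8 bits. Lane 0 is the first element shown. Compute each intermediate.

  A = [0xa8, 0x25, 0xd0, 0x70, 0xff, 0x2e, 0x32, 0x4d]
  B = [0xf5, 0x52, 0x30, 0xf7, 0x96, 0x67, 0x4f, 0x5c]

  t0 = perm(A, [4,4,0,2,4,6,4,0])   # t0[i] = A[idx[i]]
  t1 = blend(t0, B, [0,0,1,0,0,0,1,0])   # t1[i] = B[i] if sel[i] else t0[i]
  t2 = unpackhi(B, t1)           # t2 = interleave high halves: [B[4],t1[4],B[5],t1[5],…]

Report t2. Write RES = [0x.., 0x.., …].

RES = [ 0x96  0xff  0x67  0x32  0x4f  0x4f  0x5c  0xa8 ]

→ t0 |ff|ff|a8|d0|ff|32|ff|a8|
→ t1 |ff|ff|30|d0|ff|32|4f|a8|
→ t2 |96|ff|67|32|4f|4f|5c|a8|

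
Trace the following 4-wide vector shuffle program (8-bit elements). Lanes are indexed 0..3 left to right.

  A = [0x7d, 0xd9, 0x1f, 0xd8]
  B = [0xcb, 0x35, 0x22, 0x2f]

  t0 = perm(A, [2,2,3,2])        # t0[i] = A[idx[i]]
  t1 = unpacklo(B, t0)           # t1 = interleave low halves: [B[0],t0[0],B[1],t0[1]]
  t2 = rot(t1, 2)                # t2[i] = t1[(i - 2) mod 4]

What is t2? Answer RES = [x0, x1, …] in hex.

t0 = [0x1f, 0x1f, 0xd8, 0x1f]
t1 = [0xcb, 0x1f, 0x35, 0x1f]
t2 = [0x35, 0x1f, 0xcb, 0x1f]

RES = [0x35, 0x1f, 0xcb, 0x1f]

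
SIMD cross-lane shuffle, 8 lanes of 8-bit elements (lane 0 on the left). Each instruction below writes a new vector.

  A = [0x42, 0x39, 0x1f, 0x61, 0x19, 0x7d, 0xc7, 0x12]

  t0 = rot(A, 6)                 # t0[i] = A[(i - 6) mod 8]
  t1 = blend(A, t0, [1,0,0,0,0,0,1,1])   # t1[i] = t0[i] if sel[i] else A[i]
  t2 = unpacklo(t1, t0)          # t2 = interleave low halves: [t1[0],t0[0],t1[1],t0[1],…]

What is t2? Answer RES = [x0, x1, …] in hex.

→ t0 |1f|61|19|7d|c7|12|42|39|
→ t1 |1f|39|1f|61|19|7d|42|39|
→ t2 |1f|1f|39|61|1f|19|61|7d|

RES = [ 0x1f  0x1f  0x39  0x61  0x1f  0x19  0x61  0x7d ]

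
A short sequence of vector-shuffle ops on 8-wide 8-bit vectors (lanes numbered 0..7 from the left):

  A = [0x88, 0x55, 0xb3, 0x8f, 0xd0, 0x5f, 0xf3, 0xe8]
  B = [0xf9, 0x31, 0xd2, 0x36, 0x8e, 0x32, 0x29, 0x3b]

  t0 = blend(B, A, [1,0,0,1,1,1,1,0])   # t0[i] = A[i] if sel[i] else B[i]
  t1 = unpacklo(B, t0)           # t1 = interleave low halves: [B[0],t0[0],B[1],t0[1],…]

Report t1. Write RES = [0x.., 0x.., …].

  t0: 88 31 d2 8f d0 5f f3 3b
  t1: f9 88 31 31 d2 d2 36 8f

RES = [0xf9, 0x88, 0x31, 0x31, 0xd2, 0xd2, 0x36, 0x8f]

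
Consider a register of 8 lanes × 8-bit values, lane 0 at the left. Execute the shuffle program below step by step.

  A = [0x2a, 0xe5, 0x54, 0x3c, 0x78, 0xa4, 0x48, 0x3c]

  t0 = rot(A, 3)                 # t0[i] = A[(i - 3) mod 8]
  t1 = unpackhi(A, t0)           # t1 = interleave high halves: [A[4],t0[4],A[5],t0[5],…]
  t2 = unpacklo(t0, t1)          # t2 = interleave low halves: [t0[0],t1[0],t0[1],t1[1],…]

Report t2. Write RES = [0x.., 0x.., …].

RES = [ 0xa4  0x78  0x48  0xe5  0x3c  0xa4  0x2a  0x54 ]

t0 = [0xa4, 0x48, 0x3c, 0x2a, 0xe5, 0x54, 0x3c, 0x78]
t1 = [0x78, 0xe5, 0xa4, 0x54, 0x48, 0x3c, 0x3c, 0x78]
t2 = [0xa4, 0x78, 0x48, 0xe5, 0x3c, 0xa4, 0x2a, 0x54]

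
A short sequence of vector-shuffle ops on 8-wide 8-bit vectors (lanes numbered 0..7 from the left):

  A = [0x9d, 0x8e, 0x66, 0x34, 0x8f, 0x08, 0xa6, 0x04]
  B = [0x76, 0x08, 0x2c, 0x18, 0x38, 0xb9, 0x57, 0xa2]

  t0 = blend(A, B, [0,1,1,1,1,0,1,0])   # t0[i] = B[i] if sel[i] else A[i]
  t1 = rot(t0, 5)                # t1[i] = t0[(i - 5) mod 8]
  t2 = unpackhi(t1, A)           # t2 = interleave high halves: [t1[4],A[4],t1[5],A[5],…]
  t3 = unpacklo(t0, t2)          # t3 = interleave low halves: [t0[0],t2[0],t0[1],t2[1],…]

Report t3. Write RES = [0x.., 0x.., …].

RES = [0x9d, 0x04, 0x08, 0x8f, 0x2c, 0x9d, 0x18, 0x08]

t0 = [0x9d, 0x08, 0x2c, 0x18, 0x38, 0x08, 0x57, 0x04]
t1 = [0x18, 0x38, 0x08, 0x57, 0x04, 0x9d, 0x08, 0x2c]
t2 = [0x04, 0x8f, 0x9d, 0x08, 0x08, 0xa6, 0x2c, 0x04]
t3 = [0x9d, 0x04, 0x08, 0x8f, 0x2c, 0x9d, 0x18, 0x08]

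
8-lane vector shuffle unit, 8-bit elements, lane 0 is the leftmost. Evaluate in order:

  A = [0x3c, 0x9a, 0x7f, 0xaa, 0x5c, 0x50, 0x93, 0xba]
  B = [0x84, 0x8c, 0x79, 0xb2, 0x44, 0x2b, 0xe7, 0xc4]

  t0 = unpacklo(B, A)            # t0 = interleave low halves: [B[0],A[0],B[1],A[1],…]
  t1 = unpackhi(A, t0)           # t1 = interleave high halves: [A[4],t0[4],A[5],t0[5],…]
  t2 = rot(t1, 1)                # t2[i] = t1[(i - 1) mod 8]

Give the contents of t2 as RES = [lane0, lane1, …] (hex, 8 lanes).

RES = [ 0xaa  0x5c  0x79  0x50  0x7f  0x93  0xb2  0xba ]

→ t0 |84|3c|8c|9a|79|7f|b2|aa|
→ t1 |5c|79|50|7f|93|b2|ba|aa|
→ t2 |aa|5c|79|50|7f|93|b2|ba|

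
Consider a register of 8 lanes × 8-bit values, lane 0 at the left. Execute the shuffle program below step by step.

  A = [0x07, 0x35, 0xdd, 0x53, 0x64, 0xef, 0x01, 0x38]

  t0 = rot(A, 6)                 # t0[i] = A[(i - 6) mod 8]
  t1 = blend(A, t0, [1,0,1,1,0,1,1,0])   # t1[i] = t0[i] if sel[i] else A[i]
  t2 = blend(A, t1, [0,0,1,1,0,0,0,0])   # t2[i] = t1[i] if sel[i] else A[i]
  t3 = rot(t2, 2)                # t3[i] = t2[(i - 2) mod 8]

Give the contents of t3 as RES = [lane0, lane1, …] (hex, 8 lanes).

RES = [0x01, 0x38, 0x07, 0x35, 0x64, 0xef, 0x64, 0xef]

  t0: dd 53 64 ef 01 38 07 35
  t1: dd 35 64 ef 64 38 07 38
  t2: 07 35 64 ef 64 ef 01 38
  t3: 01 38 07 35 64 ef 64 ef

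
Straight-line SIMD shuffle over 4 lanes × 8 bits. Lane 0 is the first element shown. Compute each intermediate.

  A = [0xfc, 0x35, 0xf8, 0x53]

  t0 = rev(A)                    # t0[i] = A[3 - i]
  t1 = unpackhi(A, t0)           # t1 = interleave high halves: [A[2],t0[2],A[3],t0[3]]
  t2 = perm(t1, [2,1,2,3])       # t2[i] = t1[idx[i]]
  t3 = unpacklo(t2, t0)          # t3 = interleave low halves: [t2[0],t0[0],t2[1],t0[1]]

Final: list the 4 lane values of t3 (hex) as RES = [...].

→ t0 |53|f8|35|fc|
→ t1 |f8|35|53|fc|
→ t2 |53|35|53|fc|
→ t3 |53|53|35|f8|

RES = [ 0x53  0x53  0x35  0xf8 ]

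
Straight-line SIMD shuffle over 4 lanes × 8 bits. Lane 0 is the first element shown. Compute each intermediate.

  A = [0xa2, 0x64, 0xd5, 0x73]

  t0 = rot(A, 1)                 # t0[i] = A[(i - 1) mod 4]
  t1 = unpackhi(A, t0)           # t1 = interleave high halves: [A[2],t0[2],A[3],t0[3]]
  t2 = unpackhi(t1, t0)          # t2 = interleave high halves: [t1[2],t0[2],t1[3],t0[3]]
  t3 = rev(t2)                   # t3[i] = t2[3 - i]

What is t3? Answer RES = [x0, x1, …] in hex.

RES = [0xd5, 0xd5, 0x64, 0x73]

  t0: 73 a2 64 d5
  t1: d5 64 73 d5
  t2: 73 64 d5 d5
  t3: d5 d5 64 73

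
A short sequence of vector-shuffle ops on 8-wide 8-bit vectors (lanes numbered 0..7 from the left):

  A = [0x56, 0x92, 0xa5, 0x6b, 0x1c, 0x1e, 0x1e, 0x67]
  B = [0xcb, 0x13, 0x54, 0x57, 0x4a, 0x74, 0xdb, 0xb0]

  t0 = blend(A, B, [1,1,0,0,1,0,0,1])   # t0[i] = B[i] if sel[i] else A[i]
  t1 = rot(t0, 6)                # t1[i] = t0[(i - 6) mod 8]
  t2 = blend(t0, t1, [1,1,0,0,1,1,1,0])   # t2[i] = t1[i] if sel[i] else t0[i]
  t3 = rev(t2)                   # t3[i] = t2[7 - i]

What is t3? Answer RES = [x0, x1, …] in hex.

→ t0 |cb|13|a5|6b|4a|1e|1e|b0|
→ t1 |a5|6b|4a|1e|1e|b0|cb|13|
→ t2 |a5|6b|a5|6b|1e|b0|cb|b0|
→ t3 |b0|cb|b0|1e|6b|a5|6b|a5|

RES = [0xb0, 0xcb, 0xb0, 0x1e, 0x6b, 0xa5, 0x6b, 0xa5]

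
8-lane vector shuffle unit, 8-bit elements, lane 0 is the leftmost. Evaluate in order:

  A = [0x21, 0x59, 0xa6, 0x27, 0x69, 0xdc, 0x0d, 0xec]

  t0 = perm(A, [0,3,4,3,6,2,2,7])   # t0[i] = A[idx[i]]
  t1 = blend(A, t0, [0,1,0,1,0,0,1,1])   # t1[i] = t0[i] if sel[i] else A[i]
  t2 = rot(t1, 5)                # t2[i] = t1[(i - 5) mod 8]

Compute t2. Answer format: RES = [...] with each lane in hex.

→ t0 |21|27|69|27|0d|a6|a6|ec|
→ t1 |21|27|a6|27|69|dc|a6|ec|
→ t2 |27|69|dc|a6|ec|21|27|a6|

RES = [0x27, 0x69, 0xdc, 0xa6, 0xec, 0x21, 0x27, 0xa6]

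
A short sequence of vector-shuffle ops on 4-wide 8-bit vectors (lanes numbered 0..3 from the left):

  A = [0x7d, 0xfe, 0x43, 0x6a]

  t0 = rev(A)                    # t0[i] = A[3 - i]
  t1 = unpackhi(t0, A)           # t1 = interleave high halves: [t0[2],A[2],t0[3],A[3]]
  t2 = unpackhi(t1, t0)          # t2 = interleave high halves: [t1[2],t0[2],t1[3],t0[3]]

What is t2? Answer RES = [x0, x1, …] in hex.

RES = [0x7d, 0xfe, 0x6a, 0x7d]

→ t0 |6a|43|fe|7d|
→ t1 |fe|43|7d|6a|
→ t2 |7d|fe|6a|7d|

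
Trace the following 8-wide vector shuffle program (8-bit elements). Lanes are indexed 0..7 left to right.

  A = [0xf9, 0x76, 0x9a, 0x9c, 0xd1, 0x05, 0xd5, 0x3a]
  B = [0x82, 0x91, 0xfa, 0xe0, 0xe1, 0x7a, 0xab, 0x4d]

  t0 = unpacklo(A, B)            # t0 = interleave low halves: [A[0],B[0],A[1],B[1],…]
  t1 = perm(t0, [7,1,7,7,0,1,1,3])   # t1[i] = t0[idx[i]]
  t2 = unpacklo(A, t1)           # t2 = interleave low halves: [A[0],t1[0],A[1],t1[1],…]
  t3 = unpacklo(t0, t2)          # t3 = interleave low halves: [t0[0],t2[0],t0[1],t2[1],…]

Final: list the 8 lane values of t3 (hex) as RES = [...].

RES = [ 0xf9  0xf9  0x82  0xe0  0x76  0x76  0x91  0x82 ]

t0 = [0xf9, 0x82, 0x76, 0x91, 0x9a, 0xfa, 0x9c, 0xe0]
t1 = [0xe0, 0x82, 0xe0, 0xe0, 0xf9, 0x82, 0x82, 0x91]
t2 = [0xf9, 0xe0, 0x76, 0x82, 0x9a, 0xe0, 0x9c, 0xe0]
t3 = [0xf9, 0xf9, 0x82, 0xe0, 0x76, 0x76, 0x91, 0x82]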